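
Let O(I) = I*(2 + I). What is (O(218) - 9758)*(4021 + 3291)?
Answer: 279333024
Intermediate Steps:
(O(218) - 9758)*(4021 + 3291) = (218*(2 + 218) - 9758)*(4021 + 3291) = (218*220 - 9758)*7312 = (47960 - 9758)*7312 = 38202*7312 = 279333024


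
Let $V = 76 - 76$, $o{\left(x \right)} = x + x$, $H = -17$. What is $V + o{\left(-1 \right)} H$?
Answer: $34$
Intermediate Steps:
$o{\left(x \right)} = 2 x$
$V = 0$
$V + o{\left(-1 \right)} H = 0 + 2 \left(-1\right) \left(-17\right) = 0 - -34 = 0 + 34 = 34$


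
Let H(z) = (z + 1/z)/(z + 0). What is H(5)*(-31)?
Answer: -806/25 ≈ -32.240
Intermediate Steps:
H(z) = (z + 1/z)/z
H(5)*(-31) = (1 + 5⁻²)*(-31) = (1 + 1/25)*(-31) = (26/25)*(-31) = -806/25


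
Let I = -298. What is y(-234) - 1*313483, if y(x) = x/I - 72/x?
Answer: -607214454/1937 ≈ -3.1348e+5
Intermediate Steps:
y(x) = -72/x - x/298 (y(x) = x/(-298) - 72/x = x*(-1/298) - 72/x = -x/298 - 72/x = -72/x - x/298)
y(-234) - 1*313483 = (-72/(-234) - 1/298*(-234)) - 1*313483 = (-72*(-1/234) + 117/149) - 313483 = (4/13 + 117/149) - 313483 = 2117/1937 - 313483 = -607214454/1937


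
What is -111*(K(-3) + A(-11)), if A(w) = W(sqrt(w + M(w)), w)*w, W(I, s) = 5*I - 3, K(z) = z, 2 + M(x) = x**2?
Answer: -3330 + 36630*sqrt(3) ≈ 60115.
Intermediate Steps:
M(x) = -2 + x**2
W(I, s) = -3 + 5*I
A(w) = w*(-3 + 5*sqrt(-2 + w + w**2)) (A(w) = (-3 + 5*sqrt(w + (-2 + w**2)))*w = (-3 + 5*sqrt(-2 + w + w**2))*w = w*(-3 + 5*sqrt(-2 + w + w**2)))
-111*(K(-3) + A(-11)) = -111*(-3 - 11*(-3 + 5*sqrt(-2 - 11 + (-11)**2))) = -111*(-3 - 11*(-3 + 5*sqrt(-2 - 11 + 121))) = -111*(-3 - 11*(-3 + 5*sqrt(108))) = -111*(-3 - 11*(-3 + 5*(6*sqrt(3)))) = -111*(-3 - 11*(-3 + 30*sqrt(3))) = -111*(-3 + (33 - 330*sqrt(3))) = -111*(30 - 330*sqrt(3)) = -3330 + 36630*sqrt(3)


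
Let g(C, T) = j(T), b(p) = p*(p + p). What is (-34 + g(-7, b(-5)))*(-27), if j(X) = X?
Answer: -432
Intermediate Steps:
b(p) = 2*p² (b(p) = p*(2*p) = 2*p²)
g(C, T) = T
(-34 + g(-7, b(-5)))*(-27) = (-34 + 2*(-5)²)*(-27) = (-34 + 2*25)*(-27) = (-34 + 50)*(-27) = 16*(-27) = -432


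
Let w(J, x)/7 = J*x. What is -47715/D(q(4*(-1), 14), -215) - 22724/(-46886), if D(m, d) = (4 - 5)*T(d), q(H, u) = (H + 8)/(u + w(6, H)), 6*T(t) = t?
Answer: -1341810728/1008049 ≈ -1331.1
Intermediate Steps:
w(J, x) = 7*J*x (w(J, x) = 7*(J*x) = 7*J*x)
T(t) = t/6
q(H, u) = (8 + H)/(u + 42*H) (q(H, u) = (H + 8)/(u + 7*6*H) = (8 + H)/(u + 42*H))
D(m, d) = -d/6 (D(m, d) = (4 - 5)*(d/6) = -d/6)
-47715/D(q(4*(-1), 14), -215) - 22724/(-46886) = -47715/((-⅙*(-215))) - 22724/(-46886) = -47715/215/6 - 22724*(-1/46886) = -47715*6/215 + 11362/23443 = -57258/43 + 11362/23443 = -1341810728/1008049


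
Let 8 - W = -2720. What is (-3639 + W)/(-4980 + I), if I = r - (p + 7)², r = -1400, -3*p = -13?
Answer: 8199/58576 ≈ 0.13997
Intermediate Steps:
W = 2728 (W = 8 - 1*(-2720) = 8 + 2720 = 2728)
p = 13/3 (p = -⅓*(-13) = 13/3 ≈ 4.3333)
I = -13756/9 (I = -1400 - (13/3 + 7)² = -1400 - (34/3)² = -1400 - 1*1156/9 = -1400 - 1156/9 = -13756/9 ≈ -1528.4)
(-3639 + W)/(-4980 + I) = (-3639 + 2728)/(-4980 - 13756/9) = -911/(-58576/9) = -911*(-9/58576) = 8199/58576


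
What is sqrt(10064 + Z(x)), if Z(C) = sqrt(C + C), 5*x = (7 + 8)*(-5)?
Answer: sqrt(10064 + I*sqrt(30)) ≈ 100.32 + 0.0273*I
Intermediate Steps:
x = -15 (x = ((7 + 8)*(-5))/5 = (15*(-5))/5 = (1/5)*(-75) = -15)
Z(C) = sqrt(2)*sqrt(C) (Z(C) = sqrt(2*C) = sqrt(2)*sqrt(C))
sqrt(10064 + Z(x)) = sqrt(10064 + sqrt(2)*sqrt(-15)) = sqrt(10064 + sqrt(2)*(I*sqrt(15))) = sqrt(10064 + I*sqrt(30))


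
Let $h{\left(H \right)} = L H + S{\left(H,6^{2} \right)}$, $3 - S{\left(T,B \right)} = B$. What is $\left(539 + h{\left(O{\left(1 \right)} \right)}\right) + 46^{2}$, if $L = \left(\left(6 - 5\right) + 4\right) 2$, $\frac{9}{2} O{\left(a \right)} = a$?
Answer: $\frac{23618}{9} \approx 2624.2$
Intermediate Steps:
$O{\left(a \right)} = \frac{2 a}{9}$
$S{\left(T,B \right)} = 3 - B$
$L = 10$ ($L = \left(1 + 4\right) 2 = 5 \cdot 2 = 10$)
$h{\left(H \right)} = -33 + 10 H$ ($h{\left(H \right)} = 10 H + \left(3 - 6^{2}\right) = 10 H + \left(3 - 36\right) = 10 H - 33 = -33 + 10 H$)
$\left(539 + h{\left(O{\left(1 \right)} \right)}\right) + 46^{2} = \left(539 - \left(33 - 10 \cdot \frac{2}{9} \cdot 1\right)\right) + 46^{2} = \left(539 + \left(-33 + 10 \cdot \frac{2}{9}\right)\right) + 2116 = \left(539 + \left(-33 + \frac{20}{9}\right)\right) + 2116 = \left(539 - \frac{277}{9}\right) + 2116 = \frac{4574}{9} + 2116 = \frac{23618}{9}$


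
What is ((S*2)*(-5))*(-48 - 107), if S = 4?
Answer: 6200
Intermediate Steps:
((S*2)*(-5))*(-48 - 107) = ((4*2)*(-5))*(-48 - 107) = (8*(-5))*(-155) = -40*(-155) = 6200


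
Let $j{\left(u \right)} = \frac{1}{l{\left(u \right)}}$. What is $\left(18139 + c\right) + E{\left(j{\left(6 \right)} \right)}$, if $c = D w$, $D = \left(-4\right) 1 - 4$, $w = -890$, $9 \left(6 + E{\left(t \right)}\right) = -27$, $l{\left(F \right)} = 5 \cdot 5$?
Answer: $25250$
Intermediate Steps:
$l{\left(F \right)} = 25$
$j{\left(u \right)} = \frac{1}{25}$
$E{\left(t \right)} = -9$ ($E{\left(t \right)} = -6 + \frac{1}{9} \left(-27\right) = -6 - 3 = -9$)
$D = -8$ ($D = -4 - 4 = -8$)
$c = 7120$ ($c = \left(-8\right) \left(-890\right) = 7120$)
$\left(18139 + c\right) + E{\left(j{\left(6 \right)} \right)} = \left(18139 + 7120\right) - 9 = 25259 - 9 = 25250$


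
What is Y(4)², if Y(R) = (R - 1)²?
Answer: 81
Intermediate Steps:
Y(R) = (-1 + R)²
Y(4)² = ((-1 + 4)²)² = (3²)² = 9² = 81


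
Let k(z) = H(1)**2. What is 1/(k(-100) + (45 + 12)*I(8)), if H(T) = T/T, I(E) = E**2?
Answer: 1/3649 ≈ 0.00027405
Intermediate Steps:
H(T) = 1
k(z) = 1 (k(z) = 1**2 = 1)
1/(k(-100) + (45 + 12)*I(8)) = 1/(1 + (45 + 12)*8**2) = 1/(1 + 57*64) = 1/(1 + 3648) = 1/3649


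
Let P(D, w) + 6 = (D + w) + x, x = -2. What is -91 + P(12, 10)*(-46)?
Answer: -735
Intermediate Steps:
P(D, w) = -8 + D + w (P(D, w) = -6 + ((D + w) - 2) = -6 + (-2 + D + w) = -8 + D + w)
-91 + P(12, 10)*(-46) = -91 + (-8 + 12 + 10)*(-46) = -91 + 14*(-46) = -91 - 644 = -735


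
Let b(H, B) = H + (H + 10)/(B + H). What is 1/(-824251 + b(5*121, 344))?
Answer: -949/781639439 ≈ -1.2141e-6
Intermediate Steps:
b(H, B) = H + (10 + H)/(B + H)
1/(-824251 + b(5*121, 344)) = 1/(-824251 + (10 + 5*121 + (5*121)**2 + 344*(5*121))/(344 + 5*121)) = 1/(-824251 + (10 + 605 + 605**2 + 344*605)/(344 + 605)) = 1/(-824251 + (10 + 605 + 366025 + 208120)/949) = 1/(-824251 + (1/949)*574760) = 1/(-824251 + 574760/949) = 1/(-781639439/949) = -949/781639439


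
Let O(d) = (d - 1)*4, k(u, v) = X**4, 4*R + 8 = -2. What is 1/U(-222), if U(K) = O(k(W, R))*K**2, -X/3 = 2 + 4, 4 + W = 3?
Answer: 1/20694351600 ≈ 4.8322e-11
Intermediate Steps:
W = -1 (W = -4 + 3 = -1)
X = -18 (X = -3*(2 + 4) = -3*6 = -18)
R = -5/2 (R = -2 + (1/4)*(-2) = -2 - 1/2 = -5/2 ≈ -2.5000)
k(u, v) = 104976 (k(u, v) = (-18)**4 = 104976)
O(d) = -4 + 4*d (O(d) = (-1 + d)*4 = -4 + 4*d)
U(K) = 419900*K**2 (U(K) = (-4 + 4*104976)*K**2 = (-4 + 419904)*K**2 = 419900*K**2)
1/U(-222) = 1/(419900*(-222)**2) = 1/(419900*49284) = 1/20694351600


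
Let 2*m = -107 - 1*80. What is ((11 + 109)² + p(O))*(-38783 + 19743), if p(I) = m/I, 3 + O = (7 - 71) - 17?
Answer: -822591580/3 ≈ -2.7420e+8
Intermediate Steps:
O = -84 (O = -3 + ((7 - 71) - 17) = -3 + (-64 - 17) = -3 - 81 = -84)
m = -187/2 (m = (-107 - 1*80)/2 = (-107 - 80)/2 = (½)*(-187) = -187/2 ≈ -93.500)
p(I) = -187/(2*I)
((11 + 109)² + p(O))*(-38783 + 19743) = ((11 + 109)² - 187/2/(-84))*(-38783 + 19743) = (120² - 187/2*(-1/84))*(-19040) = (14400 + 187/168)*(-19040) = (2419387/168)*(-19040) = -822591580/3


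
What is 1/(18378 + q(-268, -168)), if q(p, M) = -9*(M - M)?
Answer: 1/18378 ≈ 5.4413e-5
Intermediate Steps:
q(p, M) = 0 (q(p, M) = -9*0 = 0)
1/(18378 + q(-268, -168)) = 1/(18378 + 0) = 1/18378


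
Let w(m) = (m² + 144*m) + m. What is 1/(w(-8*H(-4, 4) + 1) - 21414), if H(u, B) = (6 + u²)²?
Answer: 1/14401932 ≈ 6.9435e-8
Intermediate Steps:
w(m) = m² + 145*m
1/(w(-8*H(-4, 4) + 1) - 21414) = 1/((-8*(6 + (-4)²)² + 1)*(145 + (-8*(6 + (-4)²)² + 1)) - 21414) = 1/((-8*(6 + 16)² + 1)*(145 + (-8*(6 + 16)² + 1)) - 21414) = 1/((-8*22² + 1)*(145 + (-8*22² + 1)) - 21414) = 1/((-8*484 + 1)*(145 + (-8*484 + 1)) - 21414) = 1/((-3872 + 1)*(145 + (-3872 + 1)) - 21414) = 1/(-3871*(145 - 3871) - 21414) = 1/(-3871*(-3726) - 21414) = 1/(14423346 - 21414) = 1/14401932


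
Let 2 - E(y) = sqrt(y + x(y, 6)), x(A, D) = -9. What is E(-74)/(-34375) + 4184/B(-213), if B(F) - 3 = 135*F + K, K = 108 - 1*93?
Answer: -143882474/987834375 + I*sqrt(83)/34375 ≈ -0.14565 + 0.00026503*I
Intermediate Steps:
K = 15 (K = 108 - 93 = 15)
B(F) = 18 + 135*F (B(F) = 3 + (135*F + 15) = 3 + (15 + 135*F) = 18 + 135*F)
E(y) = 2 - sqrt(-9 + y) (E(y) = 2 - sqrt(y - 9) = 2 - sqrt(-9 + y))
E(-74)/(-34375) + 4184/B(-213) = (2 - sqrt(-9 - 74))/(-34375) + 4184/(18 + 135*(-213)) = (2 - sqrt(-83))*(-1/34375) + 4184/(18 - 28755) = (2 - I*sqrt(83))*(-1/34375) + 4184/(-28737) = (2 - I*sqrt(83))*(-1/34375) + 4184*(-1/28737) = (-2/34375 + I*sqrt(83)/34375) - 4184/28737 = -143882474/987834375 + I*sqrt(83)/34375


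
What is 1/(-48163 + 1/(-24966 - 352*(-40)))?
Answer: -10886/524302419 ≈ -2.0763e-5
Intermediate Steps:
1/(-48163 + 1/(-24966 - 352*(-40))) = 1/(-48163 + 1/(-24966 + 14080)) = 1/(-48163 + 1/(-10886)) = 1/(-48163 - 1/10886) = 1/(-524302419/10886) = -10886/524302419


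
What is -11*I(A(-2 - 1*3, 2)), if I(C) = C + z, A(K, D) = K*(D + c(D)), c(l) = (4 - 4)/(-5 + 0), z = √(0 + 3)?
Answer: 110 - 11*√3 ≈ 90.947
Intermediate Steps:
z = √3 ≈ 1.7320
c(l) = 0 (c(l) = 0/(-5) = 0*(-⅕) = 0)
A(K, D) = D*K (A(K, D) = K*(D + 0) = K*D = D*K)
I(C) = C + √3
-11*I(A(-2 - 1*3, 2)) = -11*(2*(-2 - 1*3) + √3) = -11*(2*(-2 - 3) + √3) = -11*(2*(-5) + √3) = -11*(-10 + √3) = 110 - 11*√3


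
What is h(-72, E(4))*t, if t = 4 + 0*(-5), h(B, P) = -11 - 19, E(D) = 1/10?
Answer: -120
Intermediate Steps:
E(D) = ⅒
h(B, P) = -30
t = 4 (t = 4 + 0 = 4)
h(-72, E(4))*t = -30*4 = -120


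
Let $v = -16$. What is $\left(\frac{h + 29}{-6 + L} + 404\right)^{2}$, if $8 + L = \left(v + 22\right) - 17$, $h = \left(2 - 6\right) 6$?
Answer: $\frac{4076361}{25} \approx 1.6305 \cdot 10^{5}$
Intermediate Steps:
$h = -24$ ($h = \left(-4\right) 6 = -24$)
$L = -19$ ($L = -8 + \left(\left(-16 + 22\right) - 17\right) = -8 + \left(6 - 17\right) = -8 - 11 = -19$)
$\left(\frac{h + 29}{-6 + L} + 404\right)^{2} = \left(\frac{-24 + 29}{-6 - 19} + 404\right)^{2} = \left(\frac{5}{-25} + 404\right)^{2} = \left(5 \left(- \frac{1}{25}\right) + 404\right)^{2} = \left(- \frac{1}{5} + 404\right)^{2} = \left(\frac{2019}{5}\right)^{2} = \frac{4076361}{25}$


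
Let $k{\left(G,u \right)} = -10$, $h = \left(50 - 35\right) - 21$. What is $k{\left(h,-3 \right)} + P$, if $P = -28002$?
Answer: $-28012$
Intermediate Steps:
$h = -6$ ($h = 15 - 21 = -6$)
$k{\left(h,-3 \right)} + P = -10 - 28002 = -28012$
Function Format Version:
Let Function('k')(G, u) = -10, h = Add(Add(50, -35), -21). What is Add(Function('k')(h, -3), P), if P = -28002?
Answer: -28012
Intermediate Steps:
h = -6 (h = Add(15, -21) = -6)
Add(Function('k')(h, -3), P) = Add(-10, -28002) = -28012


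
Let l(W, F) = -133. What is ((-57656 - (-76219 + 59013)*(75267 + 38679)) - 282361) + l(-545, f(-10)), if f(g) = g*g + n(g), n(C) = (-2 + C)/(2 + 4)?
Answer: 1960214726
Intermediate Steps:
n(C) = -⅓ + C/6 (n(C) = (-2 + C)/6 = (-2 + C)*(⅙) = -⅓ + C/6)
f(g) = -⅓ + g² + g/6 (f(g) = g*g + (-⅓ + g/6) = g² + (-⅓ + g/6) = -⅓ + g² + g/6)
((-57656 - (-76219 + 59013)*(75267 + 38679)) - 282361) + l(-545, f(-10)) = ((-57656 - (-76219 + 59013)*(75267 + 38679)) - 282361) - 133 = ((-57656 - (-17206)*113946) - 282361) - 133 = ((-57656 - 1*(-1960554876)) - 282361) - 133 = ((-57656 + 1960554876) - 282361) - 133 = (1960497220 - 282361) - 133 = 1960214859 - 133 = 1960214726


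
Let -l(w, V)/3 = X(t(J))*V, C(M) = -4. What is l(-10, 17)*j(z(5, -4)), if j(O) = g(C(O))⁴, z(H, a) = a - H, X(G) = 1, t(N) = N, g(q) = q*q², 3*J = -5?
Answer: -855638016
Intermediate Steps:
J = -5/3 (J = (⅓)*(-5) = -5/3 ≈ -1.6667)
g(q) = q³
l(w, V) = -3*V
j(O) = 16777216 (j(O) = ((-4)³)⁴ = (-64)⁴ = 16777216)
l(-10, 17)*j(z(5, -4)) = -3*17*16777216 = -51*16777216 = -855638016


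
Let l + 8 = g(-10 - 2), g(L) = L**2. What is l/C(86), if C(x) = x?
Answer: 68/43 ≈ 1.5814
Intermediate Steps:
l = 136 (l = -8 + (-10 - 2)**2 = -8 + (-12)**2 = -8 + 144 = 136)
l/C(86) = 136/86 = 136*(1/86) = 68/43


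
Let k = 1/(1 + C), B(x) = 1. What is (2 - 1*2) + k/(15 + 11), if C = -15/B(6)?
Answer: -1/364 ≈ -0.0027473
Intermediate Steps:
C = -15 (C = -15/1 = -15*1 = -15)
k = -1/14 (k = 1/(1 - 15) = 1/(-14) = -1/14 ≈ -0.071429)
(2 - 1*2) + k/(15 + 11) = (2 - 1*2) - 1/(14*(15 + 11)) = (2 - 2) - 1/14/26 = 0 - 1/14*1/26 = 0 - 1/364 = -1/364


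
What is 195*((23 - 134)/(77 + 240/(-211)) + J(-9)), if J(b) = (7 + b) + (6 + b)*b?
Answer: 73467030/16007 ≈ 4589.7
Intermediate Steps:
J(b) = 7 + b + b*(6 + b) (J(b) = (7 + b) + b*(6 + b) = 7 + b + b*(6 + b))
195*((23 - 134)/(77 + 240/(-211)) + J(-9)) = 195*((23 - 134)/(77 + 240/(-211)) + (7 + (-9)² + 7*(-9))) = 195*(-111/(77 + 240*(-1/211)) + (7 + 81 - 63)) = 195*(-111/(77 - 240/211) + 25) = 195*(-111/16007/211 + 25) = 195*(-111*211/16007 + 25) = 195*(-23421/16007 + 25) = 195*(376754/16007) = 73467030/16007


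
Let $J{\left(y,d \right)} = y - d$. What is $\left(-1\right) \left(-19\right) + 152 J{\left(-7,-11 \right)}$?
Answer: $627$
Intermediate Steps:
$\left(-1\right) \left(-19\right) + 152 J{\left(-7,-11 \right)} = \left(-1\right) \left(-19\right) + 152 \left(-7 - -11\right) = 19 + 152 \left(-7 + 11\right) = 19 + 152 \cdot 4 = 19 + 608 = 627$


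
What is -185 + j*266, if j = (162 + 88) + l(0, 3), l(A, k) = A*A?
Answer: 66315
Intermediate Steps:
l(A, k) = A²
j = 250 (j = (162 + 88) + 0² = 250 + 0 = 250)
-185 + j*266 = -185 + 250*266 = -185 + 66500 = 66315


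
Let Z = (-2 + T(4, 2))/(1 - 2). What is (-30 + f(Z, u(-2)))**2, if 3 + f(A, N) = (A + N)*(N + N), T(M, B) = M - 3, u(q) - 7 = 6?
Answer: 109561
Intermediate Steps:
u(q) = 13 (u(q) = 7 + 6 = 13)
T(M, B) = -3 + M
Z = 1 (Z = (-2 + (-3 + 4))/(1 - 2) = (-2 + 1)/(-1) = -1*(-1) = 1)
f(A, N) = -3 + 2*N*(A + N) (f(A, N) = -3 + (A + N)*(N + N) = -3 + (A + N)*(2*N) = -3 + 2*N*(A + N))
(-30 + f(Z, u(-2)))**2 = (-30 + (-3 + 2*13**2 + 2*1*13))**2 = (-30 + (-3 + 2*169 + 26))**2 = (-30 + (-3 + 338 + 26))**2 = (-30 + 361)**2 = 331**2 = 109561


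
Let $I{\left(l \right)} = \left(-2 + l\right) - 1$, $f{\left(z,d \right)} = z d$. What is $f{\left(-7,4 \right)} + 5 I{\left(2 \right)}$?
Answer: $-33$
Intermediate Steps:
$f{\left(z,d \right)} = d z$
$I{\left(l \right)} = -3 + l$
$f{\left(-7,4 \right)} + 5 I{\left(2 \right)} = 4 \left(-7\right) + 5 \left(-3 + 2\right) = -28 + 5 \left(-1\right) = -28 - 5 = -33$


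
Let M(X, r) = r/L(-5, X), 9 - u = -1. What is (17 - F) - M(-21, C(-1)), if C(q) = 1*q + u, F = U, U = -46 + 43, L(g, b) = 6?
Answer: 37/2 ≈ 18.500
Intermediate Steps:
u = 10 (u = 9 - 1*(-1) = 9 + 1 = 10)
U = -3
F = -3
C(q) = 10 + q (C(q) = 1*q + 10 = q + 10 = 10 + q)
M(X, r) = r/6
(17 - F) - M(-21, C(-1)) = (17 - 1*(-3)) - (10 - 1)/6 = (17 + 3) - 9/6 = 20 - 1*3/2 = 20 - 3/2 = 37/2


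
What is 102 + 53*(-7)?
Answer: -269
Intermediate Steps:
102 + 53*(-7) = 102 - 371 = -269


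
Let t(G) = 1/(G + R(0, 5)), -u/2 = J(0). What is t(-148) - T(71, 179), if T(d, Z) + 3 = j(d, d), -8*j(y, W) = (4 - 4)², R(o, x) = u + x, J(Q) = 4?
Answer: 452/151 ≈ 2.9934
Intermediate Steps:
u = -8 (u = -2*4 = -8)
R(o, x) = -8 + x
j(y, W) = 0 (j(y, W) = -(4 - 4)²/8 = -⅛*0² = -⅛*0 = 0)
T(d, Z) = -3 (T(d, Z) = -3 + 0 = -3)
t(G) = 1/(-3 + G) (t(G) = 1/(G + (-8 + 5)) = 1/(G - 3) = 1/(-3 + G))
t(-148) - T(71, 179) = 1/(-3 - 148) - 1*(-3) = 1/(-151) + 3 = -1/151 + 3 = 452/151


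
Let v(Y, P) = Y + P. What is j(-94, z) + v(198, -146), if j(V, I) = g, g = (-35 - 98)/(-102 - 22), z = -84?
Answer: 6581/124 ≈ 53.073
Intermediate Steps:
v(Y, P) = P + Y
g = 133/124 (g = -133/(-124) = -133*(-1/124) = 133/124 ≈ 1.0726)
j(V, I) = 133/124
j(-94, z) + v(198, -146) = 133/124 + (-146 + 198) = 133/124 + 52 = 6581/124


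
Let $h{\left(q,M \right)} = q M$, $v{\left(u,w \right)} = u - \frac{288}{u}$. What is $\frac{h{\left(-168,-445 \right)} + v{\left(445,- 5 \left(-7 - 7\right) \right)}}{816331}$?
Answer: $\frac{33465937}{363267295} \approx 0.092125$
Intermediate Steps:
$h{\left(q,M \right)} = M q$
$\frac{h{\left(-168,-445 \right)} + v{\left(445,- 5 \left(-7 - 7\right) \right)}}{816331} = \frac{\left(-445\right) \left(-168\right) + \left(445 - \frac{288}{445}\right)}{816331} = \left(74760 + \left(445 - \frac{288}{445}\right)\right) \frac{1}{816331} = \left(74760 + \frac{197737}{445}\right) \frac{1}{816331} = \frac{33465937}{445} \cdot \frac{1}{816331} = \frac{33465937}{363267295}$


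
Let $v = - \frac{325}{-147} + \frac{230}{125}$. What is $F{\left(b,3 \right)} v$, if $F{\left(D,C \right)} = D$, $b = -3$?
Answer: $- \frac{14887}{1225} \approx -12.153$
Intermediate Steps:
$v = \frac{14887}{3675}$ ($v = \left(-325\right) \left(- \frac{1}{147}\right) + 230 \cdot \frac{1}{125} = \frac{325}{147} + \frac{46}{25} = \frac{14887}{3675} \approx 4.0509$)
$F{\left(b,3 \right)} v = \left(-3\right) \frac{14887}{3675} = - \frac{14887}{1225}$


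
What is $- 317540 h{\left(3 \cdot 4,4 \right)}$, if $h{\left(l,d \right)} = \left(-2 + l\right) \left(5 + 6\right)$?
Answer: $-34929400$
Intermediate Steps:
$h{\left(l,d \right)} = -22 + 11 l$ ($h{\left(l,d \right)} = \left(-2 + l\right) 11 = -22 + 11 l$)
$- 317540 h{\left(3 \cdot 4,4 \right)} = - 317540 \left(-22 + 11 \cdot 3 \cdot 4\right) = - 317540 \left(-22 + 11 \cdot 12\right) = - 317540 \left(-22 + 132\right) = \left(-317540\right) 110 = -34929400$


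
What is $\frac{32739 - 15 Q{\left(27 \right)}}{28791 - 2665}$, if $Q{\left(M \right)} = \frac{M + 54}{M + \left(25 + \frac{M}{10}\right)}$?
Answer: $\frac{17896083}{14290922} \approx 1.2523$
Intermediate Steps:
$Q{\left(M \right)} = \frac{54 + M}{25 + \frac{11 M}{10}}$ ($Q{\left(M \right)} = \frac{54 + M}{M + \left(25 + M \frac{1}{10}\right)} = \frac{54 + M}{M + \left(25 + \frac{M}{10}\right)} = \frac{54 + M}{25 + \frac{11 M}{10}}$)
$\frac{32739 - 15 Q{\left(27 \right)}}{28791 - 2665} = \frac{32739 - 15 \frac{10 \left(54 + 27\right)}{250 + 11 \cdot 27}}{28791 - 2665} = \frac{32739 - 15 \cdot 10 \frac{1}{250 + 297} \cdot 81}{26126} = \left(32739 - 15 \cdot 10 \cdot \frac{1}{547} \cdot 81\right) \frac{1}{26126} = \left(32739 - \frac{12150}{547}\right) \frac{1}{26126} = \frac{17896083}{547} \cdot \frac{1}{26126} = \frac{17896083}{14290922}$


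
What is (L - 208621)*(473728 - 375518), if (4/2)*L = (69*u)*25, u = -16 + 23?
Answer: -19895725535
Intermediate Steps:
u = 7
L = 12075/2 (L = ((69*7)*25)/2 = (483*25)/2 = (½)*12075 = 12075/2 ≈ 6037.5)
(L - 208621)*(473728 - 375518) = (12075/2 - 208621)*(473728 - 375518) = -405167/2*98210 = -19895725535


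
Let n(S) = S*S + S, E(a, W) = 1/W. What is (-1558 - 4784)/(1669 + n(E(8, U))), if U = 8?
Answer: -405888/106825 ≈ -3.7996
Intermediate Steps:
n(S) = S + S**2 (n(S) = S**2 + S = S + S**2)
(-1558 - 4784)/(1669 + n(E(8, U))) = (-1558 - 4784)/(1669 + (1 + 1/8)/8) = -6342/(1669 + (1 + 1/8)/8) = -6342/(1669 + (1/8)*(9/8)) = -6342/(1669 + 9/64) = -6342/106825/64 = -6342*64/106825 = -405888/106825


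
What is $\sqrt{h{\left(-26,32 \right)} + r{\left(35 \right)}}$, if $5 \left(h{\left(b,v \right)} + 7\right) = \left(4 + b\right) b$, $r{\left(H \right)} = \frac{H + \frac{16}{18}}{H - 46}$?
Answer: $\frac{14 \sqrt{14465}}{165} \approx 10.205$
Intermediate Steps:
$r{\left(H \right)} = \frac{\frac{8}{9} + H}{-46 + H}$ ($r{\left(H \right)} = \frac{H + 16 \cdot \frac{1}{18}}{-46 + H} = \frac{H + \frac{8}{9}}{-46 + H} = \frac{\frac{8}{9} + H}{-46 + H}$)
$h{\left(b,v \right)} = -7 + \frac{b \left(4 + b\right)}{5}$ ($h{\left(b,v \right)} = -7 + \frac{\left(4 + b\right) b}{5} = -7 + \frac{b \left(4 + b\right)}{5}$)
$\sqrt{h{\left(-26,32 \right)} + r{\left(35 \right)}} = \sqrt{\left(-7 + \frac{\left(-26\right)^{2}}{5} + \frac{4}{5} \left(-26\right)\right) + \frac{\frac{8}{9} + 35}{-46 + 35}} = \sqrt{\left(-7 + \frac{1}{5} \cdot 676 - \frac{104}{5}\right) + \frac{1}{-11} \cdot \frac{323}{9}} = \sqrt{\left(-7 + \frac{676}{5} - \frac{104}{5}\right) - \frac{323}{99}} = \sqrt{\frac{537}{5} - \frac{323}{99}} = \sqrt{\frac{51548}{495}} = \frac{14 \sqrt{14465}}{165}$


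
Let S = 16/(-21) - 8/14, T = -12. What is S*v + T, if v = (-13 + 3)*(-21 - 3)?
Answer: -332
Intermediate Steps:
S = -4/3 (S = 16*(-1/21) - 8*1/14 = -16/21 - 4/7 = -4/3 ≈ -1.3333)
v = 240 (v = -10*(-24) = 240)
S*v + T = -4/3*240 - 12 = -320 - 12 = -332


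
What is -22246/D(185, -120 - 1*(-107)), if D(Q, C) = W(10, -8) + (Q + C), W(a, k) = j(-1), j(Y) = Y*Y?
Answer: -22246/173 ≈ -128.59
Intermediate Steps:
j(Y) = Y**2
W(a, k) = 1 (W(a, k) = (-1)**2 = 1)
D(Q, C) = 1 + C + Q (D(Q, C) = 1 + (Q + C) = 1 + (C + Q) = 1 + C + Q)
-22246/D(185, -120 - 1*(-107)) = -22246/(1 + (-120 - 1*(-107)) + 185) = -22246/(1 + (-120 + 107) + 185) = -22246/(1 - 13 + 185) = -22246/173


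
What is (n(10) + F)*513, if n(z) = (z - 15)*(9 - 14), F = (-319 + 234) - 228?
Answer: -147744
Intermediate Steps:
F = -313 (F = -85 - 228 = -313)
n(z) = 75 - 5*z (n(z) = (-15 + z)*(-5) = 75 - 5*z)
(n(10) + F)*513 = ((75 - 5*10) - 313)*513 = ((75 - 50) - 313)*513 = (25 - 313)*513 = -288*513 = -147744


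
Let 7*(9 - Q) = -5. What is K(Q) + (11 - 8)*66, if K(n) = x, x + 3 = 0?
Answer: 195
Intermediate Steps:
x = -3 (x = -3 + 0 = -3)
Q = 68/7 (Q = 9 - 1/7*(-5) = 9 + 5/7 = 68/7 ≈ 9.7143)
K(n) = -3
K(Q) + (11 - 8)*66 = -3 + (11 - 8)*66 = -3 + 3*66 = -3 + 198 = 195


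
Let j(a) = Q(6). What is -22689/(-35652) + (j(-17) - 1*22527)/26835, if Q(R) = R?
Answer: -21562153/106302380 ≈ -0.20284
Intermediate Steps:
j(a) = 6
-22689/(-35652) + (j(-17) - 1*22527)/26835 = -22689/(-35652) + (6 - 1*22527)/26835 = -22689*(-1/35652) + (6 - 22527)*(1/26835) = 7563/11884 - 22521*1/26835 = 7563/11884 - 7507/8945 = -21562153/106302380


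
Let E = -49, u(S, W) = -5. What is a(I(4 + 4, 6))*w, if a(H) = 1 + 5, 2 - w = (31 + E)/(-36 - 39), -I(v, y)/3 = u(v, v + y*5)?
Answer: 264/25 ≈ 10.560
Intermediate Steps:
I(v, y) = 15 (I(v, y) = -3*(-5) = 15)
w = 44/25 (w = 2 - (31 - 49)/(-36 - 39) = 2 - (-18)/(-75) = 2 - (-18)*(-1)/75 = 2 - 1*6/25 = 2 - 6/25 = 44/25 ≈ 1.7600)
a(H) = 6
a(I(4 + 4, 6))*w = 6*(44/25) = 264/25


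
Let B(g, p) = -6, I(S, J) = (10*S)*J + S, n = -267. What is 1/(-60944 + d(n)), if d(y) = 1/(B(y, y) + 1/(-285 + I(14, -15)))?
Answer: -14227/867052659 ≈ -1.6408e-5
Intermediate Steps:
I(S, J) = S + 10*J*S (I(S, J) = 10*J*S + S = S + 10*J*S)
d(y) = -2371/14227 (d(y) = 1/(-6 + 1/(-285 + 14*(1 + 10*(-15)))) = 1/(-6 + 1/(-285 + 14*(1 - 150))) = 1/(-6 + 1/(-285 + 14*(-149))) = 1/(-6 + 1/(-285 - 2086)) = 1/(-6 + 1/(-2371)) = 1/(-6 - 1/2371) = 1/(-14227/2371) = -2371/14227)
1/(-60944 + d(n)) = 1/(-60944 - 2371/14227) = 1/(-867052659/14227) = -14227/867052659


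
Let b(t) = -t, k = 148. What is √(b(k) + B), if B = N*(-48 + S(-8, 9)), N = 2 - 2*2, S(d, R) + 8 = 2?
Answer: 2*I*√10 ≈ 6.3246*I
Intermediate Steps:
S(d, R) = -6 (S(d, R) = -8 + 2 = -6)
N = -2 (N = 2 - 4 = -2)
B = 108 (B = -2*(-48 - 6) = -2*(-54) = 108)
√(b(k) + B) = √(-1*148 + 108) = √(-148 + 108) = √(-40) = 2*I*√10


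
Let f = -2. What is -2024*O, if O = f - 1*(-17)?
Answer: -30360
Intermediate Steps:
O = 15 (O = -2 - 1*(-17) = -2 + 17 = 15)
-2024*O = -2024*15 = -30360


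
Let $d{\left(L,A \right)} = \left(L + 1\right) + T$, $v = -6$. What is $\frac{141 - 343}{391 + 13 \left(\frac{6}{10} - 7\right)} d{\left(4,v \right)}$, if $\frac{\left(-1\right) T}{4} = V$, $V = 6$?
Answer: $\frac{1010}{81} \approx 12.469$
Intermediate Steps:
$T = -24$ ($T = \left(-4\right) 6 = -24$)
$d{\left(L,A \right)} = -23 + L$ ($d{\left(L,A \right)} = \left(L + 1\right) - 24 = \left(1 + L\right) - 24 = -23 + L$)
$\frac{141 - 343}{391 + 13 \left(\frac{6}{10} - 7\right)} d{\left(4,v \right)} = \frac{141 - 343}{391 + 13 \left(\frac{6}{10} - 7\right)} \left(-23 + 4\right) = - \frac{202}{391 + 13 \left(6 \cdot \frac{1}{10} - 7\right)} \left(-19\right) = - \frac{202}{391 + 13 \left(\frac{3}{5} - 7\right)} \left(-19\right) = - \frac{202}{391 + 13 \left(- \frac{32}{5}\right)} \left(-19\right) = - \frac{202}{391 - \frac{416}{5}} \left(-19\right) = - \frac{202}{\frac{1539}{5}} \left(-19\right) = \left(-202\right) \frac{5}{1539} \left(-19\right) = \left(- \frac{1010}{1539}\right) \left(-19\right) = \frac{1010}{81}$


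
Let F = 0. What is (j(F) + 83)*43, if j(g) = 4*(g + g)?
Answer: 3569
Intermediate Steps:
j(g) = 8*g (j(g) = 4*(2*g) = 8*g)
(j(F) + 83)*43 = (8*0 + 83)*43 = (0 + 83)*43 = 83*43 = 3569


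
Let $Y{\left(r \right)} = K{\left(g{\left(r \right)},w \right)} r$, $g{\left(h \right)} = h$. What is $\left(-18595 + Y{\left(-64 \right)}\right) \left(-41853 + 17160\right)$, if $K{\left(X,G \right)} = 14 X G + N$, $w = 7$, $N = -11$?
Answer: $-9470185281$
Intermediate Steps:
$K{\left(X,G \right)} = -11 + 14 G X$ ($K{\left(X,G \right)} = 14 X G - 11 = 14 G X - 11 = -11 + 14 G X$)
$Y{\left(r \right)} = r \left(-11 + 98 r\right)$ ($Y{\left(r \right)} = \left(-11 + 14 \cdot 7 r\right) r = \left(-11 + 98 r\right) r = r \left(-11 + 98 r\right)$)
$\left(-18595 + Y{\left(-64 \right)}\right) \left(-41853 + 17160\right) = \left(-18595 - 64 \left(-11 + 98 \left(-64\right)\right)\right) \left(-41853 + 17160\right) = \left(-18595 - 64 \left(-11 - 6272\right)\right) \left(-24693\right) = \left(-18595 - -402112\right) \left(-24693\right) = \left(-18595 + 402112\right) \left(-24693\right) = 383517 \left(-24693\right) = -9470185281$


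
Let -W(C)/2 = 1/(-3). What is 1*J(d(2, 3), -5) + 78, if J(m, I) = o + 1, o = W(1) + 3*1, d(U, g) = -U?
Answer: 248/3 ≈ 82.667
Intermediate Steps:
W(C) = 2/3 (W(C) = -2/(-3) = -2*(-1/3) = 2/3)
o = 11/3 (o = 2/3 + 3*1 = 2/3 + 3 = 11/3 ≈ 3.6667)
J(m, I) = 14/3 (J(m, I) = 11/3 + 1 = 14/3)
1*J(d(2, 3), -5) + 78 = 1*(14/3) + 78 = 14/3 + 78 = 248/3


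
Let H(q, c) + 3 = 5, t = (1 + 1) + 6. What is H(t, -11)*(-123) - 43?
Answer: -289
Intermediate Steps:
t = 8 (t = 2 + 6 = 8)
H(q, c) = 2 (H(q, c) = -3 + 5 = 2)
H(t, -11)*(-123) - 43 = 2*(-123) - 43 = -246 - 43 = -289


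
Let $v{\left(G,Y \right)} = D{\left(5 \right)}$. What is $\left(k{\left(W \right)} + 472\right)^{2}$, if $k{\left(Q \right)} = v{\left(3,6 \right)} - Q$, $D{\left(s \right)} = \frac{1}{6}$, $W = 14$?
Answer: $\frac{7557001}{36} \approx 2.0992 \cdot 10^{5}$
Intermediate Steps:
$D{\left(s \right)} = \frac{1}{6}$
$v{\left(G,Y \right)} = \frac{1}{6}$
$k{\left(Q \right)} = \frac{1}{6} - Q$
$\left(k{\left(W \right)} + 472\right)^{2} = \left(\left(\frac{1}{6} - 14\right) + 472\right)^{2} = \left(- \frac{83}{6} + 472\right)^{2} = \left(\frac{2749}{6}\right)^{2} = \frac{7557001}{36}$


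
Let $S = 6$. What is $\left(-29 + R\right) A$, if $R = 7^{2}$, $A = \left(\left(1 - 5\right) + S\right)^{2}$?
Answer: $80$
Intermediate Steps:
$A = 4$ ($A = \left(\left(1 - 5\right) + 6\right)^{2} = \left(-4 + 6\right)^{2} = 2^{2} = 4$)
$R = 49$
$\left(-29 + R\right) A = \left(-29 + 49\right) 4 = 20 \cdot 4 = 80$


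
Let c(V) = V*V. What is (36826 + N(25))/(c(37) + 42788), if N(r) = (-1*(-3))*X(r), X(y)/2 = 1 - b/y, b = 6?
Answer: 920764/1103925 ≈ 0.83408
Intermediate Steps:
c(V) = V²
X(y) = 2 - 12/y (X(y) = 2*(1 - 6/y) = 2 - 12/y)
N(r) = 6 - 36/r (N(r) = (-1*(-3))*(2 - 12/r) = 3*(2 - 12/r) = 6 - 36/r)
(36826 + N(25))/(c(37) + 42788) = (36826 + (6 - 36/25))/(37² + 42788) = (36826 + (6 - 36*1/25))/(1369 + 42788) = (36826 + (6 - 36/25))/44157 = (36826 + 114/25)*(1/44157) = (920764/25)*(1/44157) = 920764/1103925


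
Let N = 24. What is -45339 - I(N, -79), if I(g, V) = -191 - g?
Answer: -45124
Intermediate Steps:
-45339 - I(N, -79) = -45339 - (-191 - 1*24) = -45339 - (-191 - 24) = -45339 - 1*(-215) = -45339 + 215 = -45124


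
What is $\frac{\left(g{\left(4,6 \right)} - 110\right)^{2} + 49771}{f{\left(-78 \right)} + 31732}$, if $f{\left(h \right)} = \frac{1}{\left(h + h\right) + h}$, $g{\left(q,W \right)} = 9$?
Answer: $\frac{14033448}{7425287} \approx 1.89$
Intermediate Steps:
$f{\left(h \right)} = \frac{1}{3 h}$ ($f{\left(h \right)} = \frac{1}{2 h + h} = \frac{1}{3 h}$)
$\frac{\left(g{\left(4,6 \right)} - 110\right)^{2} + 49771}{f{\left(-78 \right)} + 31732} = \frac{\left(9 - 110\right)^{2} + 49771}{\frac{1}{3 \left(-78\right)} + 31732} = \frac{\left(-101\right)^{2} + 49771}{\frac{1}{3} \left(- \frac{1}{78}\right) + 31732} = \frac{10201 + 49771}{- \frac{1}{234} + 31732} = \frac{59972}{\frac{7425287}{234}} = 59972 \cdot \frac{234}{7425287} = \frac{14033448}{7425287}$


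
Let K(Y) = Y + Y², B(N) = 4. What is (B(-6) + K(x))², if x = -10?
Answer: 8836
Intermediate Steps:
(B(-6) + K(x))² = (4 - 10*(1 - 10))² = (4 - 10*(-9))² = (4 + 90)² = 94² = 8836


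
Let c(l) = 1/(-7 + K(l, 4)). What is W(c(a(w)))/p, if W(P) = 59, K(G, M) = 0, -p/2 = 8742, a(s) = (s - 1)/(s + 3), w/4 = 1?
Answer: -59/17484 ≈ -0.0033745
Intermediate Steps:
w = 4 (w = 4*1 = 4)
a(s) = (-1 + s)/(3 + s)
p = -17484 (p = -2*8742 = -17484)
c(l) = -⅐ (c(l) = 1/(-7 + 0) = 1/(-7) = -⅐)
W(c(a(w)))/p = 59/(-17484) = 59*(-1/17484) = -59/17484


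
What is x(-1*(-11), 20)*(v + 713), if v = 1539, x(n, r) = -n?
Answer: -24772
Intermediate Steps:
x(-1*(-11), 20)*(v + 713) = (-(-1)*(-11))*(1539 + 713) = -1*11*2252 = -11*2252 = -24772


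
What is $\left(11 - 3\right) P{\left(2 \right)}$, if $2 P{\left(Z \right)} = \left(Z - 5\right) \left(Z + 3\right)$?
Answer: $-60$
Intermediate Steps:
$P{\left(Z \right)} = \frac{\left(-5 + Z\right) \left(3 + Z\right)}{2}$ ($P{\left(Z \right)} = \frac{\left(Z - 5\right) \left(Z + 3\right)}{2} = \frac{\left(-5 + Z\right) \left(3 + Z\right)}{2}$)
$\left(11 - 3\right) P{\left(2 \right)} = \left(11 - 3\right) \left(- \frac{15}{2} + \frac{2^{2}}{2} - 2\right) = 8 \left(- \frac{15}{2} + \frac{1}{2} \cdot 4 - 2\right) = 8 \left(- \frac{15}{2} + 2 - 2\right) = 8 \left(- \frac{15}{2}\right) = -60$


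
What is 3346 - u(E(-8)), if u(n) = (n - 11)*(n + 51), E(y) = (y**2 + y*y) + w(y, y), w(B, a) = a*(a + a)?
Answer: -71869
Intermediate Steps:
w(B, a) = 2*a**2 (w(B, a) = a*(2*a) = 2*a**2)
E(y) = 4*y**2 (E(y) = (y**2 + y*y) + 2*y**2 = (y**2 + y**2) + 2*y**2 = 2*y**2 + 2*y**2 = 4*y**2)
u(n) = (-11 + n)*(51 + n)
3346 - u(E(-8)) = 3346 - (-561 + (4*(-8)**2)**2 + 40*(4*(-8)**2)) = 3346 - (-561 + (4*64)**2 + 40*(4*64)) = 3346 - (-561 + 256**2 + 40*256) = 3346 - (-561 + 65536 + 10240) = 3346 - 1*75215 = 3346 - 75215 = -71869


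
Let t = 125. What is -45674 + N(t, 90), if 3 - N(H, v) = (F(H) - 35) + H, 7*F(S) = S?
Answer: -320452/7 ≈ -45779.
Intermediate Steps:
F(S) = S/7
N(H, v) = 38 - 8*H/7 (N(H, v) = 3 - ((H/7 - 35) + H) = 3 - ((-35 + H/7) + H) = 3 - (-35 + 8*H/7) = 3 + (35 - 8*H/7) = 38 - 8*H/7)
-45674 + N(t, 90) = -45674 + (38 - 8/7*125) = -45674 + (38 - 1000/7) = -45674 - 734/7 = -320452/7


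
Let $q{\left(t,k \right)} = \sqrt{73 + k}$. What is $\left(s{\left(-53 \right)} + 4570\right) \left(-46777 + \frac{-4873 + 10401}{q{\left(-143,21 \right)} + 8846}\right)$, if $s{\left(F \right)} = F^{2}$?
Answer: $- \frac{13504777284115337}{39125811} - \frac{20395556 \sqrt{94}}{39125811} \approx -3.4516 \cdot 10^{8}$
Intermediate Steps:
$\left(s{\left(-53 \right)} + 4570\right) \left(-46777 + \frac{-4873 + 10401}{q{\left(-143,21 \right)} + 8846}\right) = \left(\left(-53\right)^{2} + 4570\right) \left(-46777 + \frac{-4873 + 10401}{\sqrt{73 + 21} + 8846}\right) = \left(2809 + 4570\right) \left(-46777 + \frac{5528}{\sqrt{94} + 8846}\right) = 7379 \left(-46777 + \frac{5528}{8846 + \sqrt{94}}\right) = -345167483 + \frac{40791112}{8846 + \sqrt{94}}$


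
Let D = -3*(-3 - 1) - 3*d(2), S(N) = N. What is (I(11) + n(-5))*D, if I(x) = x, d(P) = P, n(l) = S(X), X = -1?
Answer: 60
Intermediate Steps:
n(l) = -1
D = 6 (D = -3*(-3 - 1) - 3*2 = -3*(-4) - 6 = 12 - 6 = 6)
(I(11) + n(-5))*D = (11 - 1)*6 = 10*6 = 60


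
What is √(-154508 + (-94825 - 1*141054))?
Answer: I*√390387 ≈ 624.81*I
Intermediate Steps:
√(-154508 + (-94825 - 1*141054)) = √(-154508 + (-94825 - 141054)) = √(-154508 - 235879) = √(-390387) = I*√390387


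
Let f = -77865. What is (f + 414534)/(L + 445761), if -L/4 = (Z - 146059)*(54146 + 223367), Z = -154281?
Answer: 336669/333393463441 ≈ 1.0098e-6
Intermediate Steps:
L = 333393017680 (L = -4*(-154281 - 146059)*(54146 + 223367) = -(-1201360)*277513 = -4*(-83348254420) = 333393017680)
(f + 414534)/(L + 445761) = (-77865 + 414534)/(333393017680 + 445761) = 336669/333393463441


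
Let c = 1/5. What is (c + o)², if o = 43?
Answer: 46656/25 ≈ 1866.2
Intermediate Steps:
c = ⅕ ≈ 0.20000
(c + o)² = (⅕ + 43)² = (216/5)² = 46656/25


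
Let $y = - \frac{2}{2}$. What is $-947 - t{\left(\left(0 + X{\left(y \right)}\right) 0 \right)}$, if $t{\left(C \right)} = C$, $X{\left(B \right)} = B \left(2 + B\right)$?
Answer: $-947$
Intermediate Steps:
$y = -1$ ($y = \left(-2\right) \frac{1}{2} = -1$)
$-947 - t{\left(\left(0 + X{\left(y \right)}\right) 0 \right)} = -947 - \left(0 - \left(2 - 1\right)\right) 0 = -947 - \left(0 - 1\right) 0 = -947 - \left(-1\right) 0 = -947 - 0 = -947 + 0 = -947$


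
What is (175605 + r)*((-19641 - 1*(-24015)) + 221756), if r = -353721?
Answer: -40277371080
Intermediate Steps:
(175605 + r)*((-19641 - 1*(-24015)) + 221756) = (175605 - 353721)*((-19641 - 1*(-24015)) + 221756) = -178116*((-19641 + 24015) + 221756) = -178116*(4374 + 221756) = -178116*226130 = -40277371080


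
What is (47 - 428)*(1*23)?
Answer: -8763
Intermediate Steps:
(47 - 428)*(1*23) = -381*23 = -8763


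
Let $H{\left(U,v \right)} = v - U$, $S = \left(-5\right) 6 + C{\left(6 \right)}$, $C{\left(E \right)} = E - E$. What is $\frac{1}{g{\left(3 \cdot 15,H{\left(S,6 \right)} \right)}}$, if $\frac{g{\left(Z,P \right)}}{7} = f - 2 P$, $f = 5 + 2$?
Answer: $- \frac{1}{455} \approx -0.0021978$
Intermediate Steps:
$C{\left(E \right)} = 0$
$S = -30$ ($S = \left(-5\right) 6 + 0 = -30 + 0 = -30$)
$f = 7$
$g{\left(Z,P \right)} = 49 - 14 P$ ($g{\left(Z,P \right)} = 7 \left(7 - 2 P\right) = 49 - 14 P$)
$\frac{1}{g{\left(3 \cdot 15,H{\left(S,6 \right)} \right)}} = \frac{1}{49 - 14 \left(6 - -30\right)} = \frac{1}{49 - 14 \left(6 + 30\right)} = \frac{1}{49 - 504} = \frac{1}{-455} = - \frac{1}{455}$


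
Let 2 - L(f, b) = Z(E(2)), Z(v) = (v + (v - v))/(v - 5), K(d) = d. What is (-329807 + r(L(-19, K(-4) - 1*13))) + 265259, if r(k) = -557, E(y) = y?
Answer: -65105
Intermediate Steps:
Z(v) = v/(-5 + v) (Z(v) = (v + 0)/(-5 + v) = v/(-5 + v))
L(f, b) = 8/3 (L(f, b) = 2 - 2/(-5 + 2) = 2 - 2/(-3) = 2 - 2*(-1)/3 = 2 - 1*(-⅔) = 2 + ⅔ = 8/3)
(-329807 + r(L(-19, K(-4) - 1*13))) + 265259 = (-329807 - 557) + 265259 = -330364 + 265259 = -65105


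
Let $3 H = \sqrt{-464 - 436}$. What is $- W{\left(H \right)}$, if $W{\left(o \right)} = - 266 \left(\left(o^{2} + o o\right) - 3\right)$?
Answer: $-53998$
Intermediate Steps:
$H = 10 i$ ($H = \frac{\sqrt{-464 - 436}}{3} = \frac{\sqrt{-900}}{3} = \frac{30 i}{3} = 10 i \approx 10.0 i$)
$W{\left(o \right)} = 798 - 532 o^{2}$ ($W{\left(o \right)} = - 266 \left(\left(o^{2} + o^{2}\right) - 3\right) = - 266 \left(2 o^{2} - 3\right) = - 266 \left(-3 + 2 o^{2}\right) = 798 - 532 o^{2}$)
$- W{\left(H \right)} = - (798 - 532 \left(10 i\right)^{2}) = - (798 - -53200) = - (798 + 53200) = \left(-1\right) 53998 = -53998$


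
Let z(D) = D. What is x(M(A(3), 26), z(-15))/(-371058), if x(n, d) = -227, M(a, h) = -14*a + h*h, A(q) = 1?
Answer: 227/371058 ≈ 0.00061176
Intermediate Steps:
M(a, h) = h² - 14*a (M(a, h) = -14*a + h² = h² - 14*a)
x(M(A(3), 26), z(-15))/(-371058) = -227/(-371058) = -227*(-1/371058) = 227/371058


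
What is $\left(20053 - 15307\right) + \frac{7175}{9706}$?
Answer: $\frac{46071851}{9706} \approx 4746.7$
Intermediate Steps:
$\left(20053 - 15307\right) + \frac{7175}{9706} = 4746 + 7175 \cdot \frac{1}{9706} = 4746 + \frac{7175}{9706} = \frac{46071851}{9706}$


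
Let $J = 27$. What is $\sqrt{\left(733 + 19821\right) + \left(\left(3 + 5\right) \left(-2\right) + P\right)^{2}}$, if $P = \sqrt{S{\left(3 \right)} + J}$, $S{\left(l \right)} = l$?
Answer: $2 \sqrt{5210 - 8 \sqrt{30}} \approx 143.75$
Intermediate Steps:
$P = \sqrt{30}$ ($P = \sqrt{3 + 27} = \sqrt{30} \approx 5.4772$)
$\sqrt{\left(733 + 19821\right) + \left(\left(3 + 5\right) \left(-2\right) + P\right)^{2}} = \sqrt{\left(733 + 19821\right) + \left(\left(3 + 5\right) \left(-2\right) + \sqrt{30}\right)^{2}} = \sqrt{20554 + \left(8 \left(-2\right) + \sqrt{30}\right)^{2}} = \sqrt{20554 + \left(-16 + \sqrt{30}\right)^{2}}$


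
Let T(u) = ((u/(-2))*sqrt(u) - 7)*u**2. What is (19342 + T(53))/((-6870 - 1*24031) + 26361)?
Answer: 321/4540 + 148877*sqrt(53)/9080 ≈ 119.44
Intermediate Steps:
T(u) = u**2*(-7 - u**(3/2)/2) (T(u) = ((u*(-1/2))*sqrt(u) - 7)*u**2 = ((-u/2)*sqrt(u) - 7)*u**2 = (-u**(3/2)/2 - 7)*u**2 = (-7 - u**(3/2)/2)*u**2 = u**2*(-7 - u**(3/2)/2))
(19342 + T(53))/((-6870 - 1*24031) + 26361) = (19342 + (-7*53**2 - 148877*sqrt(53)/2))/((-6870 - 1*24031) + 26361) = (19342 + (-7*2809 - 148877*sqrt(53)/2))/((-6870 - 24031) + 26361) = (19342 + (-19663 - 148877*sqrt(53)/2))/(-30901 + 26361) = (-321 - 148877*sqrt(53)/2)/(-4540) = (-321 - 148877*sqrt(53)/2)*(-1/4540) = 321/4540 + 148877*sqrt(53)/9080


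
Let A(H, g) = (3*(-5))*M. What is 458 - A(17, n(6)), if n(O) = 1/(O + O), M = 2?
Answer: 488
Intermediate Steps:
n(O) = 1/(2*O)
A(H, g) = -30 (A(H, g) = (3*(-5))*2 = -15*2 = -30)
458 - A(17, n(6)) = 458 - 1*(-30) = 458 + 30 = 488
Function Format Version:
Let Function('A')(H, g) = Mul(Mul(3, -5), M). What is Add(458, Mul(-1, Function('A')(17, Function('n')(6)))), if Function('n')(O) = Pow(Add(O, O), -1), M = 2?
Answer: 488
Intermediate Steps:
Function('n')(O) = Mul(Rational(1, 2), Pow(O, -1)) (Function('n')(O) = Pow(Mul(2, O), -1) = Mul(Rational(1, 2), Pow(O, -1)))
Function('A')(H, g) = -30 (Function('A')(H, g) = Mul(Mul(3, -5), 2) = Mul(-15, 2) = -30)
Add(458, Mul(-1, Function('A')(17, Function('n')(6)))) = Add(458, Mul(-1, -30)) = Add(458, 30) = 488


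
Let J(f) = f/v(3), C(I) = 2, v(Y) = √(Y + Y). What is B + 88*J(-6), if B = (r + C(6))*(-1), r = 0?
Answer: -2 - 88*√6 ≈ -217.56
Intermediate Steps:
v(Y) = √2*√Y (v(Y) = √(2*Y) = √2*√Y)
B = -2 (B = (0 + 2)*(-1) = 2*(-1) = -2)
J(f) = f*√6/6 (J(f) = f/((√2*√3)) = f/(√6) = f*(√6/6) = f*√6/6)
B + 88*J(-6) = -2 + 88*((⅙)*(-6)*√6) = -2 + 88*(-√6) = -2 - 88*√6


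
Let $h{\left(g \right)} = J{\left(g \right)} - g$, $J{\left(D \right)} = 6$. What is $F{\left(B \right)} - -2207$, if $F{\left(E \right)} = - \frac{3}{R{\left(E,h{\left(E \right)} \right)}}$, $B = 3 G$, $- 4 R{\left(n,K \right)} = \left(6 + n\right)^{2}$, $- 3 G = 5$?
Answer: $2219$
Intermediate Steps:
$G = - \frac{5}{3}$ ($G = \left(- \frac{1}{3}\right) 5 = - \frac{5}{3} \approx -1.6667$)
$h{\left(g \right)} = 6 - g$
$R{\left(n,K \right)} = - \frac{\left(6 + n\right)^{2}}{4}$
$B = -5$ ($B = 3 \left(- \frac{5}{3}\right) = -5$)
$F{\left(E \right)} = \frac{12}{\left(6 + E\right)^{2}}$ ($F{\left(E \right)} = - \frac{3}{\left(- \frac{1}{4}\right) \left(6 + E\right)^{2}} = - 3 \left(- \frac{4}{\left(6 + E\right)^{2}}\right) = \frac{12}{\left(6 + E\right)^{2}}$)
$F{\left(B \right)} - -2207 = \frac{12}{\left(6 - 5\right)^{2}} - -2207 = 12 \cdot 1^{-2} + 2207 = 12 \cdot 1 + 2207 = 12 + 2207 = 2219$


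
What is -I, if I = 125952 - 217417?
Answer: 91465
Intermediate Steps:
I = -91465
-I = -1*(-91465) = 91465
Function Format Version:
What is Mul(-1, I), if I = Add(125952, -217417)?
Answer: 91465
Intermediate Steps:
I = -91465
Mul(-1, I) = Mul(-1, -91465) = 91465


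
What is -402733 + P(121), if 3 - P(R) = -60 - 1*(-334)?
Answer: -403004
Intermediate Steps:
P(R) = -271 (P(R) = 3 - (-60 - 1*(-334)) = 3 - (-60 + 334) = 3 - 1*274 = 3 - 274 = -271)
-402733 + P(121) = -402733 - 271 = -403004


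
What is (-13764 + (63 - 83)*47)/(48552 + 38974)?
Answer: -7352/43763 ≈ -0.16800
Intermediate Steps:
(-13764 + (63 - 83)*47)/(48552 + 38974) = (-13764 - 20*47)/87526 = (-13764 - 940)*(1/87526) = -14704*1/87526 = -7352/43763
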